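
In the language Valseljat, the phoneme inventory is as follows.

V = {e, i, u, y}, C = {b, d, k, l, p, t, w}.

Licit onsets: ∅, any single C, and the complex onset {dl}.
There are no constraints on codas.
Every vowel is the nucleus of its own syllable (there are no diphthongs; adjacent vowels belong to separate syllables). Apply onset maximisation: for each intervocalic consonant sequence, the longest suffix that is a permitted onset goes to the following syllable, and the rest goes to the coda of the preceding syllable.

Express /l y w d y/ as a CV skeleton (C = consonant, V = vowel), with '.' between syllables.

CVC.CV

Nuclei (vowels): y, y → 2 syllables.
/y…y/ gap (V1→V2): /wd/ — longest licit onset from the right is /d/, leaving /w/ as coda.
Result: lyw.dy.
Mapping each syllable to C/V: /lyw/ → CVC, /dy/ → CV.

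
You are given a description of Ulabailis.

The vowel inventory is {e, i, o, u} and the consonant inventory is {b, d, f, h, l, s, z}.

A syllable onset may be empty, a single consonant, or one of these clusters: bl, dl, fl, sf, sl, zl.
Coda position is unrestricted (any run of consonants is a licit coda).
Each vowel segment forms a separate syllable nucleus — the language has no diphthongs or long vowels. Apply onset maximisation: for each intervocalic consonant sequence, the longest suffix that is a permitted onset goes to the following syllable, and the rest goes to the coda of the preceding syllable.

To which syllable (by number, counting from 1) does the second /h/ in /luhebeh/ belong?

3

The vowels are u, e, e — 3 nuclei, so 3 syllables.
V1 /u/ – V2 /e/: /h/ → onset of the next syllable (single consonants are always licit onsets).
V2 /e/ – V3 /e/: /b/ is a single consonant, so it becomes the next onset.
So the parse is lu.he.beh.
The second /h/ is in the coda of syllable 3 (/beh/).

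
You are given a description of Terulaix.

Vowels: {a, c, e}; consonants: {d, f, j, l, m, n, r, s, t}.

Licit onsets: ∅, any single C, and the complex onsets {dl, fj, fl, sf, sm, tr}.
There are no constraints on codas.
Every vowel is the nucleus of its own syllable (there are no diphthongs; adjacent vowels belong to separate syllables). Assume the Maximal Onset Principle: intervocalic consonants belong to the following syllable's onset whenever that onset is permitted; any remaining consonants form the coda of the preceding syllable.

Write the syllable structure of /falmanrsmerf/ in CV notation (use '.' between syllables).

CVC.CVCC.CCVCC

Nuclei (vowels): a, a, e → 3 syllables.
σ1/σ2 boundary: cluster /lm/ — the longest permitted-onset suffix is /m/; onset = /m/, preceding coda = /l/.
σ2/σ3 boundary: /nrsm/ — longest licit onset from the right is /sm/, leaving /nr/ as coda.
Syllabification: fal.manr.smerf.
Mapping each syllable to C/V: /fal/ → CVC, /manr/ → CVCC, /smerf/ → CCVCC.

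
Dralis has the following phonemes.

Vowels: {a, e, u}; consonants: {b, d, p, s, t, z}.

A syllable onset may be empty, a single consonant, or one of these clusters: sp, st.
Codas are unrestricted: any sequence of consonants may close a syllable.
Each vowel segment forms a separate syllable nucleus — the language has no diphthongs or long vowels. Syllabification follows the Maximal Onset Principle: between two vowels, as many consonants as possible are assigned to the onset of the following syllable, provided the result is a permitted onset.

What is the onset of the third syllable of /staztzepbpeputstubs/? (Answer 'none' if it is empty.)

Nuclei (vowels): a, e, e, u, u → 5 syllables.
σ1/σ2 boundary: /ztz/ splits as /zt/ + /z/ (/z/ is the longest suffix that is a licit onset).
σ2/σ3 boundary: /pbp/ splits as /pb/ + /p/ (/p/ is the longest suffix that is a licit onset).
σ3/σ4 boundary: just /p/ — single C goes to the following onset.
σ4/σ5 boundary: /tst/; trying suffixes from longest down, /st/ is the first permitted one, so coda /t/ | onset /st/.
Putting it together: stazt.zepb.pe.put.stubs.
Syllable 3 is /pe/: onset /p/, nucleus /e/, coda ∅.

p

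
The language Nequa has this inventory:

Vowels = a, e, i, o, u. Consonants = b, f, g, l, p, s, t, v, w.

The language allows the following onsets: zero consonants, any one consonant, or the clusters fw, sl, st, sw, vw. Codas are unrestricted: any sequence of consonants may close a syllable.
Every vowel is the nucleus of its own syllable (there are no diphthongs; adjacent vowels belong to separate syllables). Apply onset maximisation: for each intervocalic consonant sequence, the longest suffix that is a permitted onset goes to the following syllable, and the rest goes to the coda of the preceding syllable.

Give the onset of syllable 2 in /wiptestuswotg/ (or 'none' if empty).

The vowels are i, e, u, o — 4 nuclei, so 4 syllables.
σ1/σ2 boundary: cluster /pt/ — the longest permitted-onset suffix is /t/; onset = /t/, preceding coda = /p/.
σ2/σ3 boundary: cluster /st/ — /st/ is itself a permitted onset, so the whole cluster goes right; preceding coda = ∅.
σ3/σ4 boundary: /sw/ is a licit onset in full, so it all attaches to the next syllable.
Result: wip.te.stu.swotg.
Syllable 2 is /te/: onset /t/, nucleus /e/, coda ∅.

t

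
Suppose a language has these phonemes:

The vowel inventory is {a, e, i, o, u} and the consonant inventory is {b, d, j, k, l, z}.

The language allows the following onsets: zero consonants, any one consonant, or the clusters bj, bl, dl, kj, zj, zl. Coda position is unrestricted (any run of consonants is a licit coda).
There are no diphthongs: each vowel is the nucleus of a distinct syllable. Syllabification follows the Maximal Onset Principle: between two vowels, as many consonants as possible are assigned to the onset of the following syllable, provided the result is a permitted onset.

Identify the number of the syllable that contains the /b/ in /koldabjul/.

3

Nuclei (vowels): o, a, u → 3 syllables.
/o…a/ gap (V1→V2): /ld/ splits as /l/ + /d/ (/d/ is the longest suffix that is a licit onset).
/a…u/ gap (V2→V3): /bj/ — entire cluster is a permitted onset → onset /bj/, coda ∅.
Syllabification: kol.da.bjul.
The /b/ is in the onset of syllable 3 (/bjul/).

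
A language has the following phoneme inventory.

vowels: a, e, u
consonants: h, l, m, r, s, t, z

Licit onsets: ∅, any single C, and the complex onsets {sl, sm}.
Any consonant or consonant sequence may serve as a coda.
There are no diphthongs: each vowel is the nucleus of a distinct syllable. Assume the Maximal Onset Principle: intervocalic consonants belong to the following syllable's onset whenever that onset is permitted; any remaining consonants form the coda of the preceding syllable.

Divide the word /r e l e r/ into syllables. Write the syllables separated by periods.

The vowels are e, e — 2 nuclei, so 2 syllables.
V1 /e/ – V2 /e/: /l/ → onset of the next syllable (single consonants are always licit onsets).

re.ler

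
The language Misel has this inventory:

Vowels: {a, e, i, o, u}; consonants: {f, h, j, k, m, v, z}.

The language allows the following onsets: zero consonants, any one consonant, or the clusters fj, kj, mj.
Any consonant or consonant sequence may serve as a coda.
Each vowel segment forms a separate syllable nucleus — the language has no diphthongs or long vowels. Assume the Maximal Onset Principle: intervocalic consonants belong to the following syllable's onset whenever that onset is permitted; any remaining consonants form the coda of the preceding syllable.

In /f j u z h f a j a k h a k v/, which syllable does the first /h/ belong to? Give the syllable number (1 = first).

Nuclei (vowels): u, a, a, a → 4 syllables.
σ1/σ2 boundary: /zhf/ splits as /zh/ + /f/ (/f/ is the longest suffix that is a licit onset).
σ2/σ3 boundary: /j/ → onset of the next syllable (single consonants are always licit onsets).
σ3/σ4 boundary: /kh/; trying suffixes from longest down, /h/ is the first permitted one, so coda /k/ | onset /h/.
Putting it together: fjuzh.fa.jak.hakv.
The first /h/ is in the coda of syllable 1 (/fjuzh/).

1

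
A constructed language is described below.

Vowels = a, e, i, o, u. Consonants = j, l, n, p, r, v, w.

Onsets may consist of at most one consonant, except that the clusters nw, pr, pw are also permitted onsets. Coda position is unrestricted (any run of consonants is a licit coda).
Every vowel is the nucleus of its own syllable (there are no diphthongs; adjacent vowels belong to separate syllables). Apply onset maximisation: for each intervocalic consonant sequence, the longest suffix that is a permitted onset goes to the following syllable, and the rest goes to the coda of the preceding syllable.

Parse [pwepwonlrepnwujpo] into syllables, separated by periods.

pwe.pwonl.rep.nwuj.po

The vowels are e, o, e, u, o — 5 nuclei, so 5 syllables.
Between /e/ (V1) and /o/ (V2): /pw/ is a licit onset in full, so it all attaches to the next syllable.
Between /o/ (V2) and /e/ (V3): /nlr/; trying suffixes from longest down, /r/ is the first permitted one, so coda /nl/ | onset /r/.
Between /e/ (V3) and /u/ (V4): /pnw/; trying suffixes from longest down, /nw/ is the first permitted one, so coda /p/ | onset /nw/.
Between /u/ (V4) and /o/ (V5): /jp/; trying suffixes from longest down, /p/ is the first permitted one, so coda /j/ | onset /p/.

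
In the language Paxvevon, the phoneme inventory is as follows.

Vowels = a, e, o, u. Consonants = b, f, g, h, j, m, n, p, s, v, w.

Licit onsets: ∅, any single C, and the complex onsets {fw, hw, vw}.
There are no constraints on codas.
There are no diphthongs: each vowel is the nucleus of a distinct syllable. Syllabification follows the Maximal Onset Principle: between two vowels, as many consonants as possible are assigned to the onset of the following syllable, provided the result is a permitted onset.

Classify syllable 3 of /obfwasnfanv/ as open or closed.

closed

The vowels are o, a, a — 3 nuclei, so 3 syllables.
Between /o/ (V1) and /a/ (V2): /bfw/ splits as /b/ + /fw/ (/fw/ is the longest suffix that is a licit onset).
Between /a/ (V2) and /a/ (V3): /snf/; trying suffixes from longest down, /f/ is the first permitted one, so coda /sn/ | onset /f/.
Syllabification: ob.fwasn.fanv.
Syllable 3 is /fanv/ with coda /nv/, so it is closed.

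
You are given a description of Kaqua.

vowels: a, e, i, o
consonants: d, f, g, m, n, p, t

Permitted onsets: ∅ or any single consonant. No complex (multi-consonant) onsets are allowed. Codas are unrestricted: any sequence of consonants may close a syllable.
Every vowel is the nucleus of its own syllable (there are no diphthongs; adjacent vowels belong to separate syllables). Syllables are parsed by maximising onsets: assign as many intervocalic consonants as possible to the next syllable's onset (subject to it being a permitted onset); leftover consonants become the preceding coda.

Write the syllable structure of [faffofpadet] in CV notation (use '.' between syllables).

CVC.CVC.CV.CVC

Vowels present: a, o, a, e; each is a nucleus, giving 4 syllables.
Between /a/ (V1) and /o/ (V2): /ff/ — longest licit onset from the right is /f/, leaving /f/ as coda.
Between /o/ (V2) and /a/ (V3): /fp/ splits as /f/ + /p/ (/p/ is the longest suffix that is a licit onset).
Between /a/ (V3) and /e/ (V4): /d/ is a single consonant, so it becomes the next onset.
So the parse is faf.fof.pa.det.
Mapping each syllable to C/V: /faf/ → CVC, /fof/ → CVC, /pa/ → CV, /det/ → CVC.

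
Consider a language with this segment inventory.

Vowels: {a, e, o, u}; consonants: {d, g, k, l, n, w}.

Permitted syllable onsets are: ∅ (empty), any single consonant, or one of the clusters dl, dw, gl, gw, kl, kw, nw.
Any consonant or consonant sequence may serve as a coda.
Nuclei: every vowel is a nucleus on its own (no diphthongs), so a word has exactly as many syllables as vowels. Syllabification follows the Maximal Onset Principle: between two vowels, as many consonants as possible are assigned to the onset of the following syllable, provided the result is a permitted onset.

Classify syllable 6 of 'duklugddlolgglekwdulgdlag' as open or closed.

Vowels present: u, u, o, e, u, a; each is a nucleus, giving 6 syllables.
Between /u/ (V1) and /u/ (V2): /kl/ is a licit onset in full, so it all attaches to the next syllable.
Between /u/ (V2) and /o/ (V3): cluster /gddl/ — the longest permitted-onset suffix is /dl/; onset = /dl/, preceding coda = /gd/.
Between /o/ (V3) and /e/ (V4): /lggl/ splits as /lg/ + /gl/ (/gl/ is the longest suffix that is a licit onset).
Between /e/ (V4) and /u/ (V5): /kwd/ — longest licit onset from the right is /d/, leaving /kw/ as coda.
Between /u/ (V5) and /a/ (V6): cluster /lgdl/ — the longest permitted-onset suffix is /dl/; onset = /dl/, preceding coda = /lg/.
Result: du.klugd.dlolg.glekw.dulg.dlag.
Syllable 6 is /dlag/ with coda /g/, so it is closed.

closed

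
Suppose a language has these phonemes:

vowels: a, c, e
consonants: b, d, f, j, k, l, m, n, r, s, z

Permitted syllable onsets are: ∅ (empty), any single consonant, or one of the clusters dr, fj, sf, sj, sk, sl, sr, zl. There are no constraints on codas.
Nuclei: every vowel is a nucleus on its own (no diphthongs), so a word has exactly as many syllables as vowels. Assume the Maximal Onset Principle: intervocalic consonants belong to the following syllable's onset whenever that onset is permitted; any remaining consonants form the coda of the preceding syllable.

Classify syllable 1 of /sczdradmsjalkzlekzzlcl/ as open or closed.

closed

Nuclei (vowels): c, a, a, e, c → 5 syllables.
V1 /c/ – V2 /a/: /zdr/ splits as /z/ + /dr/ (/dr/ is the longest suffix that is a licit onset).
V2 /a/ – V3 /a/: /dmsj/ — longest licit onset from the right is /sj/, leaving /dm/ as coda.
V3 /a/ – V4 /e/: /lkzl/; trying suffixes from longest down, /zl/ is the first permitted one, so coda /lk/ | onset /zl/.
V4 /e/ – V5 /c/: /kzzl/; trying suffixes from longest down, /zl/ is the first permitted one, so coda /kz/ | onset /zl/.
Putting it together: scz.dradm.sjalk.zlekz.zlcl.
Syllable 1 is /scz/ with coda /z/, so it is closed.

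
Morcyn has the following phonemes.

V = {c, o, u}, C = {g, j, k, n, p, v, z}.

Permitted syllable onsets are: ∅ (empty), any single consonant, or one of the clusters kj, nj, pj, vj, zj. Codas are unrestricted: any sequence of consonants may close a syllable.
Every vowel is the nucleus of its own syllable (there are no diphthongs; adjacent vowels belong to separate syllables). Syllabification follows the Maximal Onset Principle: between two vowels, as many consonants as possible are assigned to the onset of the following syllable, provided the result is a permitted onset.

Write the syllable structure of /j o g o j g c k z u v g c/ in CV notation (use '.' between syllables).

CV.CVC.CVC.CVC.CV

Vowels present: o, o, c, u, c; each is a nucleus, giving 5 syllables.
V1 /o/ – V2 /o/: /g/ → onset of the next syllable (single consonants are always licit onsets).
V2 /o/ – V3 /c/: /jg/ — longest licit onset from the right is /g/, leaving /j/ as coda.
V3 /c/ – V4 /u/: /kz/ — longest licit onset from the right is /z/, leaving /k/ as coda.
V4 /u/ – V5 /c/: /vg/ — longest licit onset from the right is /g/, leaving /v/ as coda.
Syllabification: jo.goj.gck.zuv.gc.
Mapping each syllable to C/V: /jo/ → CV, /goj/ → CVC, /gck/ → CVC, /zuv/ → CVC, /gc/ → CV.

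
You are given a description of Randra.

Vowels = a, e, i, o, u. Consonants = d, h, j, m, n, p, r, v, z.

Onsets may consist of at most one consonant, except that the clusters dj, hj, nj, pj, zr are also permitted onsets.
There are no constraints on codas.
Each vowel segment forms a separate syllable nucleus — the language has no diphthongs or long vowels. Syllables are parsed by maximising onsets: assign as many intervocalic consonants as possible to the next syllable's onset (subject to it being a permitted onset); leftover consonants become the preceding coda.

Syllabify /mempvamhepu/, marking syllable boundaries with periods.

Vowels present: e, a, e, u; each is a nucleus, giving 4 syllables.
Between /e/ (V1) and /a/ (V2): /mpv/; trying suffixes from longest down, /v/ is the first permitted one, so coda /mp/ | onset /v/.
Between /a/ (V2) and /e/ (V3): /mh/; trying suffixes from longest down, /h/ is the first permitted one, so coda /m/ | onset /h/.
Between /e/ (V3) and /u/ (V4): /p/ → onset of the next syllable (single consonants are always licit onsets).

memp.vam.he.pu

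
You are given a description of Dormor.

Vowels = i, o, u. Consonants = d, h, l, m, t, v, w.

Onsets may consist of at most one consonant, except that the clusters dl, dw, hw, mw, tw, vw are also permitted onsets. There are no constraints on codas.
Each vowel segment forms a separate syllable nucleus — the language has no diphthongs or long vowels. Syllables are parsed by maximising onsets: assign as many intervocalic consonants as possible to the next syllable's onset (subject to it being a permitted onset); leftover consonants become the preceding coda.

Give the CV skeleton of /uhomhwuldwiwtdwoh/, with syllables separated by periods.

The vowels are u, o, u, i, o — 5 nuclei, so 5 syllables.
V1 /u/ – V2 /o/: /h/ → onset of the next syllable (single consonants are always licit onsets).
V2 /o/ – V3 /u/: /mhw/; trying suffixes from longest down, /hw/ is the first permitted one, so coda /m/ | onset /hw/.
V3 /u/ – V4 /i/: /ldw/; trying suffixes from longest down, /dw/ is the first permitted one, so coda /l/ | onset /dw/.
V4 /i/ – V5 /o/: /wtdw/ — longest licit onset from the right is /dw/, leaving /wt/ as coda.
Syllabification: u.hom.hwul.dwiwt.dwoh.
Mapping each syllable to C/V: /u/ → V, /hom/ → CVC, /hwul/ → CCVC, /dwiwt/ → CCVCC, /dwoh/ → CCVC.

V.CVC.CCVC.CCVCC.CCVC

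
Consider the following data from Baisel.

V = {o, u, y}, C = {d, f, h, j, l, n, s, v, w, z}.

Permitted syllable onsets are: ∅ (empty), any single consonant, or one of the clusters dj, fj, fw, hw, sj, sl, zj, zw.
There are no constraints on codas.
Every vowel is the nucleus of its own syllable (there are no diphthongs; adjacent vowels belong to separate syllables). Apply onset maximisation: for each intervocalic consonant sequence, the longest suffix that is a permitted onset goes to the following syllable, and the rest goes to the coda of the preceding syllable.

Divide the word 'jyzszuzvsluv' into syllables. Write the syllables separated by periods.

jyzs.zuzv.sluv

The vowels are y, u, u — 3 nuclei, so 3 syllables.
/y…u/ gap (V1→V2): cluster /zsz/ — the longest permitted-onset suffix is /z/; onset = /z/, preceding coda = /zs/.
/u…u/ gap (V2→V3): /zvsl/ splits as /zv/ + /sl/ (/sl/ is the longest suffix that is a licit onset).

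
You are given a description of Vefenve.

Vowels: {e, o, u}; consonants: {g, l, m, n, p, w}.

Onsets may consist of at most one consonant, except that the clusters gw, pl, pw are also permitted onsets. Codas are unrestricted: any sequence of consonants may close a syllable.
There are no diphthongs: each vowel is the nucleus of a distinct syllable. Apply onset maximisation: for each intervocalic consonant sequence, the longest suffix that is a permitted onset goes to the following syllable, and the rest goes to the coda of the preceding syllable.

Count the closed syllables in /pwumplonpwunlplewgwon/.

5

The vowels are u, o, u, e, o — 5 nuclei, so 5 syllables.
V1 /u/ – V2 /o/: cluster /mpl/ — the longest permitted-onset suffix is /pl/; onset = /pl/, preceding coda = /m/.
V2 /o/ – V3 /u/: /npw/ — longest licit onset from the right is /pw/, leaving /n/ as coda.
V3 /u/ – V4 /e/: /nlpl/; trying suffixes from longest down, /pl/ is the first permitted one, so coda /nl/ | onset /pl/.
V4 /e/ – V5 /o/: cluster /wgw/ — the longest permitted-onset suffix is /gw/; onset = /gw/, preceding coda = /w/.
Putting it together: pwum.plon.pwunl.plew.gwon.
Classifying each syllable: /pwum/ (closed), /plon/ (closed), /pwunl/ (closed), /plew/ (closed), /gwon/ (closed).
Closed syllables: 5.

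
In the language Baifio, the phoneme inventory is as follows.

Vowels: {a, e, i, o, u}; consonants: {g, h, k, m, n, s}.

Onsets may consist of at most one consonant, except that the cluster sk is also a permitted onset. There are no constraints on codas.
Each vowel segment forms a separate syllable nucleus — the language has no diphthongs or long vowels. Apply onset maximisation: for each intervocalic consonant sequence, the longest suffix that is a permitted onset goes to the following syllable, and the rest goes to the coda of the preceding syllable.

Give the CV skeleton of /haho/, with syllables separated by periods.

Nuclei (vowels): a, o → 2 syllables.
V1 /a/ – V2 /o/: /h/ is a single consonant, so it becomes the next onset.
Syllabification: ha.ho.
Mapping each syllable to C/V: /ha/ → CV, /ho/ → CV.

CV.CV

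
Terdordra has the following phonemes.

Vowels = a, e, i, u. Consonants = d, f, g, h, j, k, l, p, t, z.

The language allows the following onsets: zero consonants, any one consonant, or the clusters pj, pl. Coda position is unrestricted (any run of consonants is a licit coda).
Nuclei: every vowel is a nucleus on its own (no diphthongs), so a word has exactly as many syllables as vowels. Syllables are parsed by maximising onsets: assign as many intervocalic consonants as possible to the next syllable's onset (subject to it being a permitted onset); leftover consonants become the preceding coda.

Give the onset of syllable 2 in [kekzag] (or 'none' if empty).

z

Nuclei (vowels): e, a → 2 syllables.
/e…a/ gap (V1→V2): /kz/ splits as /k/ + /z/ (/z/ is the longest suffix that is a licit onset).
Result: kek.zag.
Syllable 2 is /zag/: onset /z/, nucleus /a/, coda /g/.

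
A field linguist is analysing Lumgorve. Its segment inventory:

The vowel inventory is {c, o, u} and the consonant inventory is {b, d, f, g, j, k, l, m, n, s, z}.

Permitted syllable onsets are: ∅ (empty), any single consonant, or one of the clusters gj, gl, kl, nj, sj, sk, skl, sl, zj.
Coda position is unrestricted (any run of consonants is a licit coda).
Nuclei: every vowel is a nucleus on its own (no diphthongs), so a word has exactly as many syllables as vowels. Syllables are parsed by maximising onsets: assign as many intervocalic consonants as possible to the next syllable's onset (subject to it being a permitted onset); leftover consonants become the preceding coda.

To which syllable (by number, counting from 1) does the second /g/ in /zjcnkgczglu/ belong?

3

Nuclei (vowels): c, c, u → 3 syllables.
Between /c/ (V1) and /c/ (V2): /nkg/; trying suffixes from longest down, /g/ is the first permitted one, so coda /nk/ | onset /g/.
Between /c/ (V2) and /u/ (V3): /zgl/; trying suffixes from longest down, /gl/ is the first permitted one, so coda /z/ | onset /gl/.
Result: zjcnk.gcz.glu.
The second /g/ is in the onset of syllable 3 (/glu/).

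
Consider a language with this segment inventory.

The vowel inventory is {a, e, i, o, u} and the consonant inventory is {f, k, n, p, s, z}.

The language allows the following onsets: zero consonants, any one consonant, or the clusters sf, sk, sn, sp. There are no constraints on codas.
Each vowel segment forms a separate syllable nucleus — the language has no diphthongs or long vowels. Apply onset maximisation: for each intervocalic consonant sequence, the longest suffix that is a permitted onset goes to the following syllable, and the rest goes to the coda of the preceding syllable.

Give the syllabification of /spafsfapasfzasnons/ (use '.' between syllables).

Nuclei (vowels): a, a, a, a, o → 5 syllables.
Between /a/ (V1) and /a/ (V2): cluster /fsf/ — the longest permitted-onset suffix is /sf/; onset = /sf/, preceding coda = /f/.
Between /a/ (V2) and /a/ (V3): /p/ is a single consonant, so it becomes the next onset.
Between /a/ (V3) and /a/ (V4): /sfz/ — longest licit onset from the right is /z/, leaving /sf/ as coda.
Between /a/ (V4) and /o/ (V5): cluster /sn/ — /sn/ is itself a permitted onset, so the whole cluster goes right; preceding coda = ∅.

spaf.sfa.pasf.za.snons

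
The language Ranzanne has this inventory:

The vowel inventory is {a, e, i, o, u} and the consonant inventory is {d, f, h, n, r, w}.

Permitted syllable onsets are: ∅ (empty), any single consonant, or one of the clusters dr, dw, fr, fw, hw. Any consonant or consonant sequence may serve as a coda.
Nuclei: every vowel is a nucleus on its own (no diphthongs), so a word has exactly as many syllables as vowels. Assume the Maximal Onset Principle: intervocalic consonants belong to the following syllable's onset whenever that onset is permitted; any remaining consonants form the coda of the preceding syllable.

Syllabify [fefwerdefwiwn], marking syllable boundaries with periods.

fe.fwer.de.fwiwn

The vowels are e, e, e, i — 4 nuclei, so 4 syllables.
σ1/σ2 boundary: /fw/ — entire cluster is a permitted onset → onset /fw/, coda ∅.
σ2/σ3 boundary: /rd/ — longest licit onset from the right is /d/, leaving /r/ as coda.
σ3/σ4 boundary: cluster /fw/ — /fw/ is itself a permitted onset, so the whole cluster goes right; preceding coda = ∅.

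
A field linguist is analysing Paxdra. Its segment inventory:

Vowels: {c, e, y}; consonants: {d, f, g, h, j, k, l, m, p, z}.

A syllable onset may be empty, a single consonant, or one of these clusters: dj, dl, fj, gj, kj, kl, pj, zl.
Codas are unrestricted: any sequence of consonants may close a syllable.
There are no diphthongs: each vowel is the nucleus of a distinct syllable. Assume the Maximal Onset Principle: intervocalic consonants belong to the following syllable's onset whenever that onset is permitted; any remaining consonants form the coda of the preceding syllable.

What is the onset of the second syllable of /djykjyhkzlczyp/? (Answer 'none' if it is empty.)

kj

The vowels are y, y, c, y — 4 nuclei, so 4 syllables.
/y…y/ gap (V1→V2): /kj/ is a licit onset in full, so it all attaches to the next syllable.
/y…c/ gap (V2→V3): cluster /hkzl/ — the longest permitted-onset suffix is /zl/; onset = /zl/, preceding coda = /hk/.
/c…y/ gap (V3→V4): /z/ → onset of the next syllable (single consonants are always licit onsets).
Putting it together: djy.kjyhk.zlc.zyp.
Syllable 2 is /kjyhk/: onset /kj/, nucleus /y/, coda /hk/.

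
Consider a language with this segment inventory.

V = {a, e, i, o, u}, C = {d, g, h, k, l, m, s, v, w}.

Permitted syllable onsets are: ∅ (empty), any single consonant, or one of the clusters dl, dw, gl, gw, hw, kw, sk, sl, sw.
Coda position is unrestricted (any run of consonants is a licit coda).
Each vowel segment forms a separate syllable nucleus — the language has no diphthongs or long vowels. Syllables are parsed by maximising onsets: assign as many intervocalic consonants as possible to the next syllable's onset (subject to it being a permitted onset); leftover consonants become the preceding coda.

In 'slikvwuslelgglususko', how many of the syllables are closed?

2

Nuclei (vowels): i, u, e, u, u, o → 6 syllables.
Between /i/ (V1) and /u/ (V2): /kvw/; trying suffixes from longest down, /w/ is the first permitted one, so coda /kv/ | onset /w/.
Between /u/ (V2) and /e/ (V3): /sl/ — entire cluster is a permitted onset → onset /sl/, coda ∅.
Between /e/ (V3) and /u/ (V4): /lggl/ splits as /lg/ + /gl/ (/gl/ is the longest suffix that is a licit onset).
Between /u/ (V4) and /u/ (V5): /s/ → onset of the next syllable (single consonants are always licit onsets).
Between /u/ (V5) and /o/ (V6): cluster /sk/ — /sk/ is itself a permitted onset, so the whole cluster goes right; preceding coda = ∅.
Result: slikv.wu.slelg.glu.su.sko.
Classifying each syllable: /slikv/ (closed), /wu/ (open), /slelg/ (closed), /glu/ (open), /su/ (open), /sko/ (open).
Closed syllables: 2.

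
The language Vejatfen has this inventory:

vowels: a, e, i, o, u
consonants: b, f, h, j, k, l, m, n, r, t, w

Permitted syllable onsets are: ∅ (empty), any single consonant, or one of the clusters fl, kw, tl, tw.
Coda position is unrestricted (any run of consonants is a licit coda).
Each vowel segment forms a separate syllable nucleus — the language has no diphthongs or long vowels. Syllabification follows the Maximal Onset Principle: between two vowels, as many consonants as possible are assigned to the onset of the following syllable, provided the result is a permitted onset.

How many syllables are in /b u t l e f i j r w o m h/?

4

The vowels are u, e, i, o — 4 nuclei, so 4 syllables.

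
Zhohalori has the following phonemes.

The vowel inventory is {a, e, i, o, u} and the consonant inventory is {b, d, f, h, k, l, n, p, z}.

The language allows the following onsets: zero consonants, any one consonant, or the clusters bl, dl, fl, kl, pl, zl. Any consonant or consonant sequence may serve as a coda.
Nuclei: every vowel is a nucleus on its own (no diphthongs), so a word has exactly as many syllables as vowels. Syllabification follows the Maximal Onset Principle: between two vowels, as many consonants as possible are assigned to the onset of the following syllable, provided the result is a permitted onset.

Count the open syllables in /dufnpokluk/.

1

The vowels are u, o, u — 3 nuclei, so 3 syllables.
Between /u/ (V1) and /o/ (V2): cluster /fnp/ — the longest permitted-onset suffix is /p/; onset = /p/, preceding coda = /fn/.
Between /o/ (V2) and /u/ (V3): /kl/ — entire cluster is a permitted onset → onset /kl/, coda ∅.
Result: dufn.po.kluk.
Classifying each syllable: /dufn/ (closed), /po/ (open), /kluk/ (closed).
Open syllables: 1.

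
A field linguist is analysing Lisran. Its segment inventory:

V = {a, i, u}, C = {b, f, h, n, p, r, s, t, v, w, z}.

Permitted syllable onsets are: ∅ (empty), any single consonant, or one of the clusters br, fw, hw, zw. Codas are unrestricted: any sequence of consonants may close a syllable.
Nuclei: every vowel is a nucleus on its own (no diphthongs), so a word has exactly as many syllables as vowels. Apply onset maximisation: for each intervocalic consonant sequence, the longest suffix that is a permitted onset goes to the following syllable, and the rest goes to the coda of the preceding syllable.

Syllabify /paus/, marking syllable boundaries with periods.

Nuclei (vowels): a, u → 2 syllables.
/a…u/ gap (V1→V2): hiatus — the boundary sits between the two vowels.

pa.us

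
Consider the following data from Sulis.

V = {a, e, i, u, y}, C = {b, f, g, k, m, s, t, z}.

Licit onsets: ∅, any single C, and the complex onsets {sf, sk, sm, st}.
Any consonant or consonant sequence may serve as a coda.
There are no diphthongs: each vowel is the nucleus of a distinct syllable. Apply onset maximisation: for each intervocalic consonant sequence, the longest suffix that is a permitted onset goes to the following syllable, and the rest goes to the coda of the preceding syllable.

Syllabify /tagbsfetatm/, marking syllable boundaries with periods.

The vowels are a, e, a — 3 nuclei, so 3 syllables.
σ1/σ2 boundary: /gbsf/ splits as /gb/ + /sf/ (/sf/ is the longest suffix that is a licit onset).
σ2/σ3 boundary: just /t/ — single C goes to the following onset.

tagb.sfe.tatm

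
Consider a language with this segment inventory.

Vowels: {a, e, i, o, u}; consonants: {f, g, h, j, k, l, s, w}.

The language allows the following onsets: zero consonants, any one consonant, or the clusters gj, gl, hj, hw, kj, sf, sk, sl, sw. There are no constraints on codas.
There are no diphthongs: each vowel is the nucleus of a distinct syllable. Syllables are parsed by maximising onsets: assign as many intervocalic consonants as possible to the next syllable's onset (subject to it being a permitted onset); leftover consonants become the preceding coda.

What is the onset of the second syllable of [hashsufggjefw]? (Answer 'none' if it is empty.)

Vowels present: a, u, e; each is a nucleus, giving 3 syllables.
Between /a/ (V1) and /u/ (V2): /shs/ — longest licit onset from the right is /s/, leaving /sh/ as coda.
Between /u/ (V2) and /e/ (V3): /fggj/; trying suffixes from longest down, /gj/ is the first permitted one, so coda /fg/ | onset /gj/.
Putting it together: hash.sufg.gjefw.
Syllable 2 is /sufg/: onset /s/, nucleus /u/, coda /fg/.

s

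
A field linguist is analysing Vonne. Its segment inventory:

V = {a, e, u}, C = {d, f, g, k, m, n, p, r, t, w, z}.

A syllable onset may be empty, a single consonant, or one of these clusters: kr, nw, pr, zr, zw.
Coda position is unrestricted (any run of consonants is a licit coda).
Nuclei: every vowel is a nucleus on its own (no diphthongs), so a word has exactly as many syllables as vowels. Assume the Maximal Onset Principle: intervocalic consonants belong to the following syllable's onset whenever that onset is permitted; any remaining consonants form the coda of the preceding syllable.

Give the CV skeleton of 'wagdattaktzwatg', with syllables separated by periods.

CVC.CVC.CVCC.CCVCC

Vowels present: a, a, a, a; each is a nucleus, giving 4 syllables.
σ1/σ2 boundary: /gd/; trying suffixes from longest down, /d/ is the first permitted one, so coda /g/ | onset /d/.
σ2/σ3 boundary: /tt/; trying suffixes from longest down, /t/ is the first permitted one, so coda /t/ | onset /t/.
σ3/σ4 boundary: cluster /ktzw/ — the longest permitted-onset suffix is /zw/; onset = /zw/, preceding coda = /kt/.
Putting it together: wag.dat.takt.zwatg.
Mapping each syllable to C/V: /wag/ → CVC, /dat/ → CVC, /takt/ → CVCC, /zwatg/ → CCVCC.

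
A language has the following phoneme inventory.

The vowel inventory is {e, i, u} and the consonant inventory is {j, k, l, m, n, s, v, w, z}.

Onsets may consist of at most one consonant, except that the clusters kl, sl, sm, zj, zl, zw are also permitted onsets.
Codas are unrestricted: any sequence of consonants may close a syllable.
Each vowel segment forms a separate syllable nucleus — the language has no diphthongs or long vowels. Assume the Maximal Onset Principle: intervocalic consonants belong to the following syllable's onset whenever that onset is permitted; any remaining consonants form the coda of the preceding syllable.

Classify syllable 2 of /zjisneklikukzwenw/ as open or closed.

open

Nuclei (vowels): i, e, i, u, e → 5 syllables.
Between /i/ (V1) and /e/ (V2): /sn/; trying suffixes from longest down, /n/ is the first permitted one, so coda /s/ | onset /n/.
Between /e/ (V2) and /i/ (V3): /kl/ — entire cluster is a permitted onset → onset /kl/, coda ∅.
Between /i/ (V3) and /u/ (V4): /k/ is a single consonant, so it becomes the next onset.
Between /u/ (V4) and /e/ (V5): cluster /kzw/ — the longest permitted-onset suffix is /zw/; onset = /zw/, preceding coda = /k/.
Result: zjis.ne.kli.kuk.zwenw.
Syllable 2 is /ne/; it ends in its nucleus with no coda, so it is open.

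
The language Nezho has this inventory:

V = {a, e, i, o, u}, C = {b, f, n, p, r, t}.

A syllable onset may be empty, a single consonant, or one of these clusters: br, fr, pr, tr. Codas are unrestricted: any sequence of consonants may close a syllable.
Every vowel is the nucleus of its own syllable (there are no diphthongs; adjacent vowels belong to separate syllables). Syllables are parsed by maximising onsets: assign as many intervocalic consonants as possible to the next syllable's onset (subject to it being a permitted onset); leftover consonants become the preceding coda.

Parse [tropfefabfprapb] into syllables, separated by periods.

trop.fe.fabf.prapb

The vowels are o, e, a, a — 4 nuclei, so 4 syllables.
σ1/σ2 boundary: /pf/ — longest licit onset from the right is /f/, leaving /p/ as coda.
σ2/σ3 boundary: /f/ is a single consonant, so it becomes the next onset.
σ3/σ4 boundary: cluster /bfpr/ — the longest permitted-onset suffix is /pr/; onset = /pr/, preceding coda = /bf/.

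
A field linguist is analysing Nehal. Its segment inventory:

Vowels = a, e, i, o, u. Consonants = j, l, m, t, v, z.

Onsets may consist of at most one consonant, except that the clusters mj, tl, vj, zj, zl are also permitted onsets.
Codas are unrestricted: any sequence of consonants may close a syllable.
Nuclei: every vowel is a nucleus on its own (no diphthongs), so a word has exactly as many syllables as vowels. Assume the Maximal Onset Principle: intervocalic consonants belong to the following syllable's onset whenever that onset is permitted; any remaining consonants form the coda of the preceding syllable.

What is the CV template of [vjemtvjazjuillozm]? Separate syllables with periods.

Vowels present: e, a, u, i, o; each is a nucleus, giving 5 syllables.
/e…a/ gap (V1→V2): /mtvj/ — longest licit onset from the right is /vj/, leaving /mt/ as coda.
/a…u/ gap (V2→V3): cluster /zj/ — /zj/ is itself a permitted onset, so the whole cluster goes right; preceding coda = ∅.
/u…i/ gap (V3→V4): hiatus — the boundary sits between the two vowels.
/i…o/ gap (V4→V5): cluster /ll/ — the longest permitted-onset suffix is /l/; onset = /l/, preceding coda = /l/.
Result: vjemt.vja.zju.il.lozm.
Mapping each syllable to C/V: /vjemt/ → CCVCC, /vja/ → CCV, /zju/ → CCV, /il/ → VC, /lozm/ → CVCC.

CCVCC.CCV.CCV.VC.CVCC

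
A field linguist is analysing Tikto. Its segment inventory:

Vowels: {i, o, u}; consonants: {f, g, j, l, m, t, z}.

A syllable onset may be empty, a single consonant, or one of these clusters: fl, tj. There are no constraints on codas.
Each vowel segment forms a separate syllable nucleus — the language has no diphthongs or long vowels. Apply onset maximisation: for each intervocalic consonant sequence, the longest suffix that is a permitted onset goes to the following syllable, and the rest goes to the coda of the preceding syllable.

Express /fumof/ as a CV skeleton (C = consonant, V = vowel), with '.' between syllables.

Vowels present: u, o; each is a nucleus, giving 2 syllables.
Between /u/ (V1) and /o/ (V2): just /m/ — single C goes to the following onset.
Putting it together: fu.mof.
Mapping each syllable to C/V: /fu/ → CV, /mof/ → CVC.

CV.CVC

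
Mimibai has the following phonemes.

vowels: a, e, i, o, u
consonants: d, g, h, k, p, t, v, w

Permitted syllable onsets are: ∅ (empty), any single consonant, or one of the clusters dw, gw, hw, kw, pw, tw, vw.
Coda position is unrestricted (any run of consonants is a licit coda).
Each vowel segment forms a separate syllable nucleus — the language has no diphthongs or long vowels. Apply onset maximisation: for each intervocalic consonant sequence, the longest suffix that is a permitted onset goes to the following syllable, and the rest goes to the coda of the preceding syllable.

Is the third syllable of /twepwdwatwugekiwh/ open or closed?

Vowels present: e, a, u, e, i; each is a nucleus, giving 5 syllables.
/e…a/ gap (V1→V2): /pwdw/; trying suffixes from longest down, /dw/ is the first permitted one, so coda /pw/ | onset /dw/.
/a…u/ gap (V2→V3): cluster /tw/ — /tw/ is itself a permitted onset, so the whole cluster goes right; preceding coda = ∅.
/u…e/ gap (V3→V4): /g/ is a single consonant, so it becomes the next onset.
/e…i/ gap (V4→V5): /k/ is a single consonant, so it becomes the next onset.
So the parse is twepw.dwa.twu.ge.kiwh.
Syllable 3 is /twu/; it ends in its nucleus with no coda, so it is open.

open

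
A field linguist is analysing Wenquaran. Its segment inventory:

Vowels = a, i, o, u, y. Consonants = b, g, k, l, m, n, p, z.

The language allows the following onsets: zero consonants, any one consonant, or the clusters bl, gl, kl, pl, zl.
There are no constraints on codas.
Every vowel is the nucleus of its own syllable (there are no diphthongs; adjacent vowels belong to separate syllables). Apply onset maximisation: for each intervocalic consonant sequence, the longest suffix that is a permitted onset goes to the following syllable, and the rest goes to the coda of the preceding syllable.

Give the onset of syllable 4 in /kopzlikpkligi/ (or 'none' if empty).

The vowels are o, i, i, i — 4 nuclei, so 4 syllables.
σ1/σ2 boundary: cluster /pzl/ — the longest permitted-onset suffix is /zl/; onset = /zl/, preceding coda = /p/.
σ2/σ3 boundary: /kpkl/ splits as /kp/ + /kl/ (/kl/ is the longest suffix that is a licit onset).
σ3/σ4 boundary: /g/ → onset of the next syllable (single consonants are always licit onsets).
So the parse is kop.zlikp.kli.gi.
Syllable 4 is /gi/: onset /g/, nucleus /i/, coda ∅.

g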